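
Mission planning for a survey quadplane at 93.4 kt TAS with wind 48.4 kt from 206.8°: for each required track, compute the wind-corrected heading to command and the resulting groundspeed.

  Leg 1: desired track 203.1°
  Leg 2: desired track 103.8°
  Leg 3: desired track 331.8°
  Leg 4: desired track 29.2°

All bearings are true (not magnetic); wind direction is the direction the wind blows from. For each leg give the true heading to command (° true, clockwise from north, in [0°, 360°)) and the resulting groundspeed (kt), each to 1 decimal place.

Leg 1: heading=205.0°, groundspeed=45.0 kt
Leg 2: heading=134.1°, groundspeed=91.5 kt
Leg 3: heading=306.7°, groundspeed=112.3 kt
Leg 4: heading=30.4°, groundspeed=141.7 kt

Leg 1: desired track 203.1°; wind correction +1.9° → command heading 205.0°, groundspeed 45.0 kt
Leg 2: desired track 103.8°; wind correction +30.3° → command heading 134.1°, groundspeed 91.5 kt
Leg 3: desired track 331.8°; wind correction -25.1° → command heading 306.7°, groundspeed 112.3 kt
Leg 4: desired track 29.2°; wind correction +1.2° → command heading 30.4°, groundspeed 141.7 kt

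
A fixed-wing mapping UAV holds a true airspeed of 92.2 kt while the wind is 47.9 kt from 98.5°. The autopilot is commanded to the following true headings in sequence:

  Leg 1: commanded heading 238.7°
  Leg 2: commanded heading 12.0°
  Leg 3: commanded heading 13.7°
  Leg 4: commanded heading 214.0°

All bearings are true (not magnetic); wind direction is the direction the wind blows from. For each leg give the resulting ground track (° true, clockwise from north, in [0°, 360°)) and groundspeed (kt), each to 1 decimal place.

Leg 1: track=252.1°, groundspeed=132.6 kt
Leg 2: track=343.8°, groundspeed=101.3 kt
Leg 3: track=345.2°, groundspeed=100.0 kt
Leg 4: track=235.0°, groundspeed=120.8 kt

Leg 1: heading 238.7°; drift +13.4° → track 252.1°, groundspeed 132.6 kt
Leg 2: heading 12.0°; drift -28.2° → track 343.8°, groundspeed 101.3 kt
Leg 3: heading 13.7°; drift -28.5° → track 345.2°, groundspeed 100.0 kt
Leg 4: heading 214.0°; drift +21.0° → track 235.0°, groundspeed 120.8 kt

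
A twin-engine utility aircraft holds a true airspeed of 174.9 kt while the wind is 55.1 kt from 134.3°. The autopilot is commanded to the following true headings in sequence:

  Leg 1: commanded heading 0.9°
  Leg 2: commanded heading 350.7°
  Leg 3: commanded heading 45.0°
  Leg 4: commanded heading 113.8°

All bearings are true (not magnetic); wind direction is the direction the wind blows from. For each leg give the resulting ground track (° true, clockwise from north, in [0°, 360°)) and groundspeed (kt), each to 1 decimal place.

Leg 1: heading 0.9°; drift -10.7° → track 350.2°, groundspeed 216.5 kt
Leg 2: heading 350.7°; drift -8.5° → track 342.2°, groundspeed 221.7 kt
Leg 3: heading 45.0°; drift -17.5° → track 27.5°, groundspeed 182.7 kt
Leg 4: heading 113.8°; drift -8.9° → track 104.9°, groundspeed 124.8 kt

Leg 1: track=350.2°, groundspeed=216.5 kt
Leg 2: track=342.2°, groundspeed=221.7 kt
Leg 3: track=27.5°, groundspeed=182.7 kt
Leg 4: track=104.9°, groundspeed=124.8 kt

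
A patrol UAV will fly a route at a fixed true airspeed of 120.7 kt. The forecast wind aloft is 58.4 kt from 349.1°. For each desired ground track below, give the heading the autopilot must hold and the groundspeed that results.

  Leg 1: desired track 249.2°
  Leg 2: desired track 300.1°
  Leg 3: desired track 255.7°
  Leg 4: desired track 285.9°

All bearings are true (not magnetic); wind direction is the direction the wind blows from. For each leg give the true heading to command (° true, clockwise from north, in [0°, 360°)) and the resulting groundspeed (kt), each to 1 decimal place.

Leg 1: desired track 249.2°; wind correction +28.5° → command heading 277.7°, groundspeed 116.1 kt
Leg 2: desired track 300.1°; wind correction +21.4° → command heading 321.5°, groundspeed 74.1 kt
Leg 3: desired track 255.7°; wind correction +28.9° → command heading 284.6°, groundspeed 109.2 kt
Leg 4: desired track 285.9°; wind correction +25.6° → command heading 311.5°, groundspeed 82.5 kt

Leg 1: heading=277.7°, groundspeed=116.1 kt
Leg 2: heading=321.5°, groundspeed=74.1 kt
Leg 3: heading=284.6°, groundspeed=109.2 kt
Leg 4: heading=311.5°, groundspeed=82.5 kt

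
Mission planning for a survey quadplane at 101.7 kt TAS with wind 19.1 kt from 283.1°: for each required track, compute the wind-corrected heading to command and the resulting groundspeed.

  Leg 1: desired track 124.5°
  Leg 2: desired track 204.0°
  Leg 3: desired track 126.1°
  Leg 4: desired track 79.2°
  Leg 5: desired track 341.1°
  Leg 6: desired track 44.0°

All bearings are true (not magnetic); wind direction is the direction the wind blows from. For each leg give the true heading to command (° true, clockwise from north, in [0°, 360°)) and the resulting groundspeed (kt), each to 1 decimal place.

Leg 1: heading=128.4°, groundspeed=119.2 kt
Leg 2: heading=214.6°, groundspeed=96.3 kt
Leg 3: heading=130.3°, groundspeed=119.0 kt
Leg 4: heading=74.8°, groundspeed=118.9 kt
Leg 5: heading=331.9°, groundspeed=90.3 kt
Leg 6: heading=34.7°, groundspeed=110.2 kt

Leg 1: desired track 124.5°; wind correction +3.9° → command heading 128.4°, groundspeed 119.2 kt
Leg 2: desired track 204.0°; wind correction +10.6° → command heading 214.6°, groundspeed 96.3 kt
Leg 3: desired track 126.1°; wind correction +4.2° → command heading 130.3°, groundspeed 119.0 kt
Leg 4: desired track 79.2°; wind correction -4.4° → command heading 74.8°, groundspeed 118.9 kt
Leg 5: desired track 341.1°; wind correction -9.2° → command heading 331.9°, groundspeed 90.3 kt
Leg 6: desired track 44.0°; wind correction -9.3° → command heading 34.7°, groundspeed 110.2 kt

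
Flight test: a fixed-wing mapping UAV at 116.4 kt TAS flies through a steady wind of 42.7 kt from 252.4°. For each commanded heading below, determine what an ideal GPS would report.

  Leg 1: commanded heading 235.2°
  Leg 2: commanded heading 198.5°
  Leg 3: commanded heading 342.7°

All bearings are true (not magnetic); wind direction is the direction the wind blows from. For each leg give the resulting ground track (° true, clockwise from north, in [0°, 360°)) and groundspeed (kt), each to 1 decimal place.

Leg 1: track=225.7°, groundspeed=76.7 kt
Leg 2: track=177.8°, groundspeed=97.5 kt
Leg 3: track=2.8°, groundspeed=124.2 kt

Leg 1: heading 235.2°; drift -9.5° → track 225.7°, groundspeed 76.7 kt
Leg 2: heading 198.5°; drift -20.7° → track 177.8°, groundspeed 97.5 kt
Leg 3: heading 342.7°; drift +20.1° → track 2.8°, groundspeed 124.2 kt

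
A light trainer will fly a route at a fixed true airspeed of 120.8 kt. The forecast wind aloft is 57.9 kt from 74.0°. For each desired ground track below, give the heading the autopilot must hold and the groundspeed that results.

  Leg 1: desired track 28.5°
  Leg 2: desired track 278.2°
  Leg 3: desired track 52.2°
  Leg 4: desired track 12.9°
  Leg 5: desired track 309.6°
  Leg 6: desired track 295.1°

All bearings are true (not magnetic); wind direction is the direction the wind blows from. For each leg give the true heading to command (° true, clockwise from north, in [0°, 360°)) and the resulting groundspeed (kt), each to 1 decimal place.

Leg 1: heading=48.5°, groundspeed=72.9 kt
Leg 2: heading=289.5°, groundspeed=171.3 kt
Leg 3: heading=62.5°, groundspeed=65.1 kt
Leg 4: heading=37.7°, groundspeed=81.7 kt
Leg 5: heading=332.9°, groundspeed=143.7 kt
Leg 6: heading=313.5°, groundspeed=158.3 kt

Leg 1: desired track 28.5°; wind correction +20.0° → command heading 48.5°, groundspeed 72.9 kt
Leg 2: desired track 278.2°; wind correction +11.3° → command heading 289.5°, groundspeed 171.3 kt
Leg 3: desired track 52.2°; wind correction +10.3° → command heading 62.5°, groundspeed 65.1 kt
Leg 4: desired track 12.9°; wind correction +24.8° → command heading 37.7°, groundspeed 81.7 kt
Leg 5: desired track 309.6°; wind correction +23.3° → command heading 332.9°, groundspeed 143.7 kt
Leg 6: desired track 295.1°; wind correction +18.4° → command heading 313.5°, groundspeed 158.3 kt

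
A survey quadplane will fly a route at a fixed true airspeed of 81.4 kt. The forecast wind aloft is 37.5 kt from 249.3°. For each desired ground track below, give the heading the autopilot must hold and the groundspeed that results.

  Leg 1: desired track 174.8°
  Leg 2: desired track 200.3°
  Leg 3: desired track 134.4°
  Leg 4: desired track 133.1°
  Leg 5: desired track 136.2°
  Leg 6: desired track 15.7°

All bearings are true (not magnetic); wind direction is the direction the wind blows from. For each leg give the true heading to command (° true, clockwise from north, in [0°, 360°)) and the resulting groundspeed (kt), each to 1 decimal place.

Leg 1: desired track 174.8°; wind correction +26.4° → command heading 201.2°, groundspeed 62.9 kt
Leg 2: desired track 200.3°; wind correction +20.3° → command heading 220.6°, groundspeed 51.7 kt
Leg 3: desired track 134.4°; wind correction +24.7° → command heading 159.1°, groundspeed 89.7 kt
Leg 4: desired track 133.1°; wind correction +24.4° → command heading 157.5°, groundspeed 90.7 kt
Leg 5: desired track 136.2°; wind correction +25.1° → command heading 161.3°, groundspeed 88.4 kt
Leg 6: desired track 15.7°; wind correction -21.8° → command heading 353.9°, groundspeed 97.9 kt

Leg 1: heading=201.2°, groundspeed=62.9 kt
Leg 2: heading=220.6°, groundspeed=51.7 kt
Leg 3: heading=159.1°, groundspeed=89.7 kt
Leg 4: heading=157.5°, groundspeed=90.7 kt
Leg 5: heading=161.3°, groundspeed=88.4 kt
Leg 6: heading=353.9°, groundspeed=97.9 kt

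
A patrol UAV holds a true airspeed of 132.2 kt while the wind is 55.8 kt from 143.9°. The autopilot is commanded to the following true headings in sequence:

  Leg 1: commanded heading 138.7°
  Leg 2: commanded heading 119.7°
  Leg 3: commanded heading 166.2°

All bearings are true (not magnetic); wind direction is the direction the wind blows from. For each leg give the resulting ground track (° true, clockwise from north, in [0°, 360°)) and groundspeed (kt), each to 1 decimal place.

Leg 1: heading 138.7°; drift -3.8° → track 134.9°, groundspeed 76.8 kt
Leg 2: heading 119.7°; drift -15.7° → track 104.0°, groundspeed 84.5 kt
Leg 3: heading 166.2°; drift +14.7° → track 180.9°, groundspeed 83.3 kt

Leg 1: track=134.9°, groundspeed=76.8 kt
Leg 2: track=104.0°, groundspeed=84.5 kt
Leg 3: track=180.9°, groundspeed=83.3 kt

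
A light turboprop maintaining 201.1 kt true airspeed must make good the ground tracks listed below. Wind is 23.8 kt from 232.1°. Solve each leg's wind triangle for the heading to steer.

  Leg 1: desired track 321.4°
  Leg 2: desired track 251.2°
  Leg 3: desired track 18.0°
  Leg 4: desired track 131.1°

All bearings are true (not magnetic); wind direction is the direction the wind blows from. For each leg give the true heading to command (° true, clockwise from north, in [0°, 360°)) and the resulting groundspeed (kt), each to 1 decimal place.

Leg 1: desired track 321.4°; wind correction -6.8° → command heading 314.6°, groundspeed 199.4 kt
Leg 2: desired track 251.2°; wind correction -2.2° → command heading 249.0°, groundspeed 178.5 kt
Leg 3: desired track 18.0°; wind correction -3.8° → command heading 14.2°, groundspeed 220.4 kt
Leg 4: desired track 131.1°; wind correction +6.7° → command heading 137.8°, groundspeed 204.3 kt

Leg 1: heading=314.6°, groundspeed=199.4 kt
Leg 2: heading=249.0°, groundspeed=178.5 kt
Leg 3: heading=14.2°, groundspeed=220.4 kt
Leg 4: heading=137.8°, groundspeed=204.3 kt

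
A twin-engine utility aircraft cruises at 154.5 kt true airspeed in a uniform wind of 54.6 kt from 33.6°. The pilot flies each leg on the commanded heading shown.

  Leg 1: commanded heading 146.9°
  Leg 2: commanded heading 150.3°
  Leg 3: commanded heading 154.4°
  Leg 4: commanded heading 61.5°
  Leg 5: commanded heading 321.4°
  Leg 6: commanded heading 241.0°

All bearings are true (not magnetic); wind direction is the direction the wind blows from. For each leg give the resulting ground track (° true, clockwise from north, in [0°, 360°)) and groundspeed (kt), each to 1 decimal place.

Leg 1: heading 146.9°; drift +15.9° → track 162.8°, groundspeed 183.1 kt
Leg 2: heading 150.3°; drift +15.2° → track 165.5°, groundspeed 185.6 kt
Leg 3: heading 154.4°; drift +14.4° → track 168.8°, groundspeed 188.4 kt
Leg 4: heading 61.5°; drift +13.5° → track 75.0°, groundspeed 109.3 kt
Leg 5: heading 321.4°; drift -20.7° → track 300.7°, groundspeed 147.3 kt
Leg 6: heading 241.0°; drift -7.1° → track 233.9°, groundspeed 204.5 kt

Leg 1: track=162.8°, groundspeed=183.1 kt
Leg 2: track=165.5°, groundspeed=185.6 kt
Leg 3: track=168.8°, groundspeed=188.4 kt
Leg 4: track=75.0°, groundspeed=109.3 kt
Leg 5: track=300.7°, groundspeed=147.3 kt
Leg 6: track=233.9°, groundspeed=204.5 kt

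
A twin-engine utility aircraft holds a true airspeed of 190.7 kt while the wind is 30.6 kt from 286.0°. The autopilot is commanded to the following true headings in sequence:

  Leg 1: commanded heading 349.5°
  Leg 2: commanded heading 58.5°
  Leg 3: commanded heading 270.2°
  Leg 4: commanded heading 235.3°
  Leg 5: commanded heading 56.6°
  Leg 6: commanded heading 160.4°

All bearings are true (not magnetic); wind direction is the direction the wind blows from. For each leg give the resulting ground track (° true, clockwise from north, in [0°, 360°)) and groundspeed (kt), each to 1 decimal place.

Leg 1: heading 349.5°; drift +8.8° → track 358.3°, groundspeed 179.2 kt
Leg 2: heading 58.5°; drift +6.1° → track 64.6°, groundspeed 212.6 kt
Leg 3: heading 270.2°; drift -3.0° → track 267.2°, groundspeed 161.5 kt
Leg 4: heading 235.3°; drift -7.9° → track 227.4°, groundspeed 172.9 kt
Leg 5: heading 56.6°; drift +6.3° → track 62.9°, groundspeed 211.9 kt
Leg 6: heading 160.4°; drift -6.8° → track 153.6°, groundspeed 210.0 kt

Leg 1: track=358.3°, groundspeed=179.2 kt
Leg 2: track=64.6°, groundspeed=212.6 kt
Leg 3: track=267.2°, groundspeed=161.5 kt
Leg 4: track=227.4°, groundspeed=172.9 kt
Leg 5: track=62.9°, groundspeed=211.9 kt
Leg 6: track=153.6°, groundspeed=210.0 kt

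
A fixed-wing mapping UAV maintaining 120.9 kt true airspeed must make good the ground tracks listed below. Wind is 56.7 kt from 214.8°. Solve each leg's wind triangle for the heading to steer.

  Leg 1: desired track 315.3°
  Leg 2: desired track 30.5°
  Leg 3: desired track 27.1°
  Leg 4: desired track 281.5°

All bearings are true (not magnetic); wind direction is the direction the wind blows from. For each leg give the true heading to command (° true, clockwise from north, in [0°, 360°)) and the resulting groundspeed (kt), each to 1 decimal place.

Leg 1: desired track 315.3°; wind correction -27.5° → command heading 287.8°, groundspeed 117.6 kt
Leg 2: desired track 30.5°; wind correction -2.0° → command heading 28.5°, groundspeed 177.4 kt
Leg 3: desired track 27.1°; wind correction -3.6° → command heading 23.5°, groundspeed 176.8 kt
Leg 4: desired track 281.5°; wind correction -25.5° → command heading 256.0°, groundspeed 86.7 kt

Leg 1: heading=287.8°, groundspeed=117.6 kt
Leg 2: heading=28.5°, groundspeed=177.4 kt
Leg 3: heading=23.5°, groundspeed=176.8 kt
Leg 4: heading=256.0°, groundspeed=86.7 kt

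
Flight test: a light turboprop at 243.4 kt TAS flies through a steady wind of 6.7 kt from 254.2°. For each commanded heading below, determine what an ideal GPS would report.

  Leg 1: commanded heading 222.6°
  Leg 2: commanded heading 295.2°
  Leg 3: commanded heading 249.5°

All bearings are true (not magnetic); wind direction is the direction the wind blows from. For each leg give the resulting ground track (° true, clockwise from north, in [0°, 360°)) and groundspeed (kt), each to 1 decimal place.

Leg 1: heading 222.6°; drift -0.8° → track 221.8°, groundspeed 237.7 kt
Leg 2: heading 295.2°; drift +1.1° → track 296.3°, groundspeed 238.4 kt
Leg 3: heading 249.5°; drift -0.1° → track 249.4°, groundspeed 236.7 kt

Leg 1: track=221.8°, groundspeed=237.7 kt
Leg 2: track=296.3°, groundspeed=238.4 kt
Leg 3: track=249.4°, groundspeed=236.7 kt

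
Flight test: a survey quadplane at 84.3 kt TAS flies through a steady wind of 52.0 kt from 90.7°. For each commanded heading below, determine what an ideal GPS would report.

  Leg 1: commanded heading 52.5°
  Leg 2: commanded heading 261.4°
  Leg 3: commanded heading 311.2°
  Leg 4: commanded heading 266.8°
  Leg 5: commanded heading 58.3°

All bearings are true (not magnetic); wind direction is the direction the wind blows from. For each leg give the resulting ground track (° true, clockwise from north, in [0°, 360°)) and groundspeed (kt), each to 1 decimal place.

Leg 1: track=16.0°, groundspeed=54.0 kt
Leg 2: track=264.9°, groundspeed=135.9 kt
Leg 3: track=295.9°, groundspeed=128.4 kt
Leg 4: track=268.3°, groundspeed=136.2 kt
Leg 5: track=23.7°, groundspeed=49.1 kt

Leg 1: heading 52.5°; drift -36.5° → track 16.0°, groundspeed 54.0 kt
Leg 2: heading 261.4°; drift +3.5° → track 264.9°, groundspeed 135.9 kt
Leg 3: heading 311.2°; drift -15.3° → track 295.9°, groundspeed 128.4 kt
Leg 4: heading 266.8°; drift +1.5° → track 268.3°, groundspeed 136.2 kt
Leg 5: heading 58.3°; drift -34.6° → track 23.7°, groundspeed 49.1 kt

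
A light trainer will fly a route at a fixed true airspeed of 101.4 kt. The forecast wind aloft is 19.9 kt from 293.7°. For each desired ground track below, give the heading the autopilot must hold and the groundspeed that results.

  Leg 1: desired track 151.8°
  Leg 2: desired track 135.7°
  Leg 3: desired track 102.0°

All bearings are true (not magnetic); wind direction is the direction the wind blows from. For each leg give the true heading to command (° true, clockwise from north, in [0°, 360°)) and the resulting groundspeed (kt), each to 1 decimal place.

Leg 1: desired track 151.8°; wind correction +7.0° → command heading 158.8°, groundspeed 116.3 kt
Leg 2: desired track 135.7°; wind correction +4.2° → command heading 139.9°, groundspeed 119.6 kt
Leg 3: desired track 102.0°; wind correction -2.3° → command heading 99.7°, groundspeed 120.8 kt

Leg 1: heading=158.8°, groundspeed=116.3 kt
Leg 2: heading=139.9°, groundspeed=119.6 kt
Leg 3: heading=99.7°, groundspeed=120.8 kt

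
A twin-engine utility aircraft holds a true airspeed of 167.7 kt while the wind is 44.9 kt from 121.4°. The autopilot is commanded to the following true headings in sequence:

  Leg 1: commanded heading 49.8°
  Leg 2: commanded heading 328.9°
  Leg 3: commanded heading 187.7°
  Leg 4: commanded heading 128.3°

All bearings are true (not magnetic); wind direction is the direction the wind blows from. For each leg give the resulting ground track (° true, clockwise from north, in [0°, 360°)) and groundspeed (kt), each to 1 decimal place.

Leg 1: heading 49.8°; drift -15.5° → track 34.3°, groundspeed 159.3 kt
Leg 2: heading 328.9°; drift -5.7° → track 323.2°, groundspeed 208.6 kt
Leg 3: heading 187.7°; drift +15.4° → track 203.1°, groundspeed 155.2 kt
Leg 4: heading 128.3°; drift +2.5° → track 130.8°, groundspeed 123.2 kt

Leg 1: track=34.3°, groundspeed=159.3 kt
Leg 2: track=323.2°, groundspeed=208.6 kt
Leg 3: track=203.1°, groundspeed=155.2 kt
Leg 4: track=130.8°, groundspeed=123.2 kt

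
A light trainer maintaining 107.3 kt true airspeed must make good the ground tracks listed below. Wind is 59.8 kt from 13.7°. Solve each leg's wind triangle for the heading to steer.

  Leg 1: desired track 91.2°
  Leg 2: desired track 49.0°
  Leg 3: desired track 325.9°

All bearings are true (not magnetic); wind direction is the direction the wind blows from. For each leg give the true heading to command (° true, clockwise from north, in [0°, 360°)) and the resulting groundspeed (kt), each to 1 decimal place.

Leg 1: heading=58.2°, groundspeed=77.1 kt
Leg 2: heading=30.2°, groundspeed=52.8 kt
Leg 3: heading=350.3°, groundspeed=57.6 kt

Leg 1: desired track 91.2°; wind correction -33.0° → command heading 58.2°, groundspeed 77.1 kt
Leg 2: desired track 49.0°; wind correction -18.8° → command heading 30.2°, groundspeed 52.8 kt
Leg 3: desired track 325.9°; wind correction +24.4° → command heading 350.3°, groundspeed 57.6 kt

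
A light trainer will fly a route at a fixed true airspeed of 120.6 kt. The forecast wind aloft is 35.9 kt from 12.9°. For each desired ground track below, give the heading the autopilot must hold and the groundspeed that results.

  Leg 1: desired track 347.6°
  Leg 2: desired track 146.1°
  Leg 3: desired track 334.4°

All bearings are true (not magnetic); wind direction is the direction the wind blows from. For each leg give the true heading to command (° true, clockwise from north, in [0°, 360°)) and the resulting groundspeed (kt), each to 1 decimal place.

Leg 1: desired track 347.6°; wind correction +7.3° → command heading 354.9°, groundspeed 87.2 kt
Leg 2: desired track 146.1°; wind correction -12.5° → command heading 133.6°, groundspeed 142.3 kt
Leg 3: desired track 334.4°; wind correction +10.7° → command heading 345.1°, groundspeed 90.4 kt

Leg 1: heading=354.9°, groundspeed=87.2 kt
Leg 2: heading=133.6°, groundspeed=142.3 kt
Leg 3: heading=345.1°, groundspeed=90.4 kt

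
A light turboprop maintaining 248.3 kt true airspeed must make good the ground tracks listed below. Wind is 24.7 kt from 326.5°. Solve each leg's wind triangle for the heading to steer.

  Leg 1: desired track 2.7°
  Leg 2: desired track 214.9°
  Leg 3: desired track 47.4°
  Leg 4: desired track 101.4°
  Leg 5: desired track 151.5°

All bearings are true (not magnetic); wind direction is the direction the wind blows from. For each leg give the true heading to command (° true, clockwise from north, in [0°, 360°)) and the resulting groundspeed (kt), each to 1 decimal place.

Leg 1: desired track 2.7°; wind correction -3.4° → command heading 359.3°, groundspeed 227.9 kt
Leg 2: desired track 214.9°; wind correction +5.3° → command heading 220.2°, groundspeed 256.3 kt
Leg 3: desired track 47.4°; wind correction -5.6° → command heading 41.8°, groundspeed 243.2 kt
Leg 4: desired track 101.4°; wind correction -4.0° → command heading 97.4°, groundspeed 265.1 kt
Leg 5: desired track 151.5°; wind correction +0.5° → command heading 152.0°, groundspeed 272.9 kt

Leg 1: heading=359.3°, groundspeed=227.9 kt
Leg 2: heading=220.2°, groundspeed=256.3 kt
Leg 3: heading=41.8°, groundspeed=243.2 kt
Leg 4: heading=97.4°, groundspeed=265.1 kt
Leg 5: heading=152.0°, groundspeed=272.9 kt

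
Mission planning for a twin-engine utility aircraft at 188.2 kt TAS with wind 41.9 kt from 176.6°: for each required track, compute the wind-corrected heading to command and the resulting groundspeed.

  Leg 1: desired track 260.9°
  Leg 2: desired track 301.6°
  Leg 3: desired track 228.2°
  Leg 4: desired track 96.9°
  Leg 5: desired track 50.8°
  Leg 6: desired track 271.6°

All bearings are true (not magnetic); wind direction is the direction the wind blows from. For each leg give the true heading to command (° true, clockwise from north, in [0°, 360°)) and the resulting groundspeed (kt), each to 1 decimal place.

Leg 1: heading=248.1°, groundspeed=179.4 kt
Leg 2: heading=291.1°, groundspeed=209.1 kt
Leg 3: heading=218.2°, groundspeed=159.3 kt
Leg 4: heading=109.6°, groundspeed=176.1 kt
Leg 5: heading=61.2°, groundspeed=209.6 kt
Leg 6: heading=258.8°, groundspeed=187.2 kt

Leg 1: desired track 260.9°; wind correction -12.8° → command heading 248.1°, groundspeed 179.4 kt
Leg 2: desired track 301.6°; wind correction -10.5° → command heading 291.1°, groundspeed 209.1 kt
Leg 3: desired track 228.2°; wind correction -10.0° → command heading 218.2°, groundspeed 159.3 kt
Leg 4: desired track 96.9°; wind correction +12.7° → command heading 109.6°, groundspeed 176.1 kt
Leg 5: desired track 50.8°; wind correction +10.4° → command heading 61.2°, groundspeed 209.6 kt
Leg 6: desired track 271.6°; wind correction -12.8° → command heading 258.8°, groundspeed 187.2 kt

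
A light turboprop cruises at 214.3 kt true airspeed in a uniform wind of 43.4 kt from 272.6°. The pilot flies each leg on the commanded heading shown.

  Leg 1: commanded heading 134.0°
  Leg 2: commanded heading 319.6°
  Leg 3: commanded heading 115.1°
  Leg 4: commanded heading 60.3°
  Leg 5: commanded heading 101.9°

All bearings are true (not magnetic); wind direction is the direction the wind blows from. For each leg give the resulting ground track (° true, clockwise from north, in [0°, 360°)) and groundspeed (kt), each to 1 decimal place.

Leg 1: heading 134.0°; drift -6.6° → track 127.4°, groundspeed 248.5 kt
Leg 2: heading 319.6°; drift +9.8° → track 329.4°, groundspeed 187.4 kt
Leg 3: heading 115.1°; drift -3.7° → track 111.4°, groundspeed 254.9 kt
Leg 4: heading 60.3°; drift +5.3° → track 65.6°, groundspeed 252.1 kt
Leg 5: heading 101.9°; drift -1.6° → track 100.3°, groundspeed 257.2 kt

Leg 1: track=127.4°, groundspeed=248.5 kt
Leg 2: track=329.4°, groundspeed=187.4 kt
Leg 3: track=111.4°, groundspeed=254.9 kt
Leg 4: track=65.6°, groundspeed=252.1 kt
Leg 5: track=100.3°, groundspeed=257.2 kt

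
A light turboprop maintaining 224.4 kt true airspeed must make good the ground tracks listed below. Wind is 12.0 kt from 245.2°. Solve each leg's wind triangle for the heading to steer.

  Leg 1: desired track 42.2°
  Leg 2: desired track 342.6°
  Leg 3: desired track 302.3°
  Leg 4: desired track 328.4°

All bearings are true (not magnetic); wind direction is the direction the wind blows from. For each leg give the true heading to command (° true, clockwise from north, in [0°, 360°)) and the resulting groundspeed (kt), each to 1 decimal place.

Leg 1: desired track 42.2°; wind correction -1.2° → command heading 41.0°, groundspeed 235.4 kt
Leg 2: desired track 342.6°; wind correction -3.0° → command heading 339.6°, groundspeed 225.6 kt
Leg 3: desired track 302.3°; wind correction -2.6° → command heading 299.7°, groundspeed 217.7 kt
Leg 4: desired track 328.4°; wind correction -3.0° → command heading 325.4°, groundspeed 222.7 kt

Leg 1: heading=41.0°, groundspeed=235.4 kt
Leg 2: heading=339.6°, groundspeed=225.6 kt
Leg 3: heading=299.7°, groundspeed=217.7 kt
Leg 4: heading=325.4°, groundspeed=222.7 kt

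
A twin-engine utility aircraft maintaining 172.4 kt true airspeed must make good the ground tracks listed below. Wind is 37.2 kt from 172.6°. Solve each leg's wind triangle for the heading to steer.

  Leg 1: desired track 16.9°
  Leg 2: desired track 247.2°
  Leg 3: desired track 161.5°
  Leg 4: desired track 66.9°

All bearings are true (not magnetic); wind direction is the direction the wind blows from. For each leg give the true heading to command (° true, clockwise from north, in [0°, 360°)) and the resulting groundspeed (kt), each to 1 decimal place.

Leg 1: heading=22.0°, groundspeed=205.6 kt
Leg 2: heading=235.2°, groundspeed=158.7 kt
Leg 3: heading=163.9°, groundspeed=135.7 kt
Leg 4: heading=78.9°, groundspeed=178.7 kt

Leg 1: desired track 16.9°; wind correction +5.1° → command heading 22.0°, groundspeed 205.6 kt
Leg 2: desired track 247.2°; wind correction -12.0° → command heading 235.2°, groundspeed 158.7 kt
Leg 3: desired track 161.5°; wind correction +2.4° → command heading 163.9°, groundspeed 135.7 kt
Leg 4: desired track 66.9°; wind correction +12.0° → command heading 78.9°, groundspeed 178.7 kt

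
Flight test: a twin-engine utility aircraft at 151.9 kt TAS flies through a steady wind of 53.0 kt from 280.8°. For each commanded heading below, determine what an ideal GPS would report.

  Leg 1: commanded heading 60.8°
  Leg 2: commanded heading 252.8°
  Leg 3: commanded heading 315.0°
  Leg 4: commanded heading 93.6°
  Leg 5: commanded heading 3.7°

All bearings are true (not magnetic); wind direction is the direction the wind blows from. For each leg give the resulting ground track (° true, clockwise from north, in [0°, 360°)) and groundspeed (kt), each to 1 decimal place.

Leg 1: track=70.8°, groundspeed=195.5 kt
Leg 2: track=239.5°, groundspeed=108.0 kt
Leg 3: track=330.4°, groundspeed=112.1 kt
Leg 4: track=95.5°, groundspeed=204.6 kt
Leg 5: track=23.6°, groundspeed=154.6 kt

Leg 1: heading 60.8°; drift +10.0° → track 70.8°, groundspeed 195.5 kt
Leg 2: heading 252.8°; drift -13.3° → track 239.5°, groundspeed 108.0 kt
Leg 3: heading 315.0°; drift +15.4° → track 330.4°, groundspeed 112.1 kt
Leg 4: heading 93.6°; drift +1.9° → track 95.5°, groundspeed 204.6 kt
Leg 5: heading 3.7°; drift +19.9° → track 23.6°, groundspeed 154.6 kt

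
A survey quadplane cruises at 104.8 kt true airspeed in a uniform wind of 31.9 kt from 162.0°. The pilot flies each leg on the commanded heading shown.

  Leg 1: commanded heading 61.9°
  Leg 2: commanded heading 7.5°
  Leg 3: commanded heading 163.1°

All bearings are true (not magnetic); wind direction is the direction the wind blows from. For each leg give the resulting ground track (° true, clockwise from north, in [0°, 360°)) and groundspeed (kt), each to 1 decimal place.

Leg 1: track=46.0°, groundspeed=114.8 kt
Leg 2: track=1.6°, groundspeed=134.3 kt
Leg 3: track=163.6°, groundspeed=72.9 kt

Leg 1: heading 61.9°; drift -15.9° → track 46.0°, groundspeed 114.8 kt
Leg 2: heading 7.5°; drift -5.9° → track 1.6°, groundspeed 134.3 kt
Leg 3: heading 163.1°; drift +0.5° → track 163.6°, groundspeed 72.9 kt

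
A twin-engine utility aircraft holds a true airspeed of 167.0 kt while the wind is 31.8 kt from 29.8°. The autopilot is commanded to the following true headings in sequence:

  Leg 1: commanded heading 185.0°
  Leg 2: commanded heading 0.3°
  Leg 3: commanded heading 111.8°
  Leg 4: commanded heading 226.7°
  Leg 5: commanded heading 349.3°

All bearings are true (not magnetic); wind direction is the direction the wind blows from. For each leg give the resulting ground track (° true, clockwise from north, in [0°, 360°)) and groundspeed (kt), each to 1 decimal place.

Leg 1: heading 185.0°; drift +3.9° → track 188.9°, groundspeed 196.3 kt
Leg 2: heading 0.3°; drift -6.4° → track 353.9°, groundspeed 140.2 kt
Leg 3: heading 111.8°; drift +11.0° → track 122.8°, groundspeed 165.6 kt
Leg 4: heading 226.7°; drift -2.7° → track 224.0°, groundspeed 197.6 kt
Leg 5: heading 349.3°; drift -8.2° → track 341.1°, groundspeed 144.3 kt

Leg 1: track=188.9°, groundspeed=196.3 kt
Leg 2: track=353.9°, groundspeed=140.2 kt
Leg 3: track=122.8°, groundspeed=165.6 kt
Leg 4: track=224.0°, groundspeed=197.6 kt
Leg 5: track=341.1°, groundspeed=144.3 kt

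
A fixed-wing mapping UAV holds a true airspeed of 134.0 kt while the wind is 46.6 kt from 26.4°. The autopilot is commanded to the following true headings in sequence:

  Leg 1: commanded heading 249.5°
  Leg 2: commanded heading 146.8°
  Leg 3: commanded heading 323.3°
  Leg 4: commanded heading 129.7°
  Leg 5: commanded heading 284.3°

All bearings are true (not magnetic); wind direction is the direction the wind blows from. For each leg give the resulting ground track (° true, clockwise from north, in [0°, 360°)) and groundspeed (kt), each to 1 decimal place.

Leg 1: heading 249.5°; drift -10.7° → track 238.8°, groundspeed 171.0 kt
Leg 2: heading 146.8°; drift +14.3° → track 161.1°, groundspeed 162.6 kt
Leg 3: heading 323.3°; drift -20.2° → track 303.1°, groundspeed 120.3 kt
Leg 4: heading 129.7°; drift +17.4° → track 147.1°, groundspeed 151.7 kt
Leg 5: heading 284.3°; drift -17.6° → track 266.7°, groundspeed 150.8 kt

Leg 1: track=238.8°, groundspeed=171.0 kt
Leg 2: track=161.1°, groundspeed=162.6 kt
Leg 3: track=303.1°, groundspeed=120.3 kt
Leg 4: track=147.1°, groundspeed=151.7 kt
Leg 5: track=266.7°, groundspeed=150.8 kt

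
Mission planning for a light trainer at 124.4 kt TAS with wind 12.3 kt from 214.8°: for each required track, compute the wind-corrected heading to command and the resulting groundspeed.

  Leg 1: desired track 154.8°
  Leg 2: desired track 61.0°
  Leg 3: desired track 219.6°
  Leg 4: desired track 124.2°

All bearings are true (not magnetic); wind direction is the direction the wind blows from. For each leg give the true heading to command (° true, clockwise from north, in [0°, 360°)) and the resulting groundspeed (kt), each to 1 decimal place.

Leg 1: desired track 154.8°; wind correction +4.9° → command heading 159.7°, groundspeed 117.8 kt
Leg 2: desired track 61.0°; wind correction +2.5° → command heading 63.5°, groundspeed 135.3 kt
Leg 3: desired track 219.6°; wind correction -0.5° → command heading 219.1°, groundspeed 112.1 kt
Leg 4: desired track 124.2°; wind correction +5.7° → command heading 129.9°, groundspeed 123.9 kt

Leg 1: heading=159.7°, groundspeed=117.8 kt
Leg 2: heading=63.5°, groundspeed=135.3 kt
Leg 3: heading=219.1°, groundspeed=112.1 kt
Leg 4: heading=129.9°, groundspeed=123.9 kt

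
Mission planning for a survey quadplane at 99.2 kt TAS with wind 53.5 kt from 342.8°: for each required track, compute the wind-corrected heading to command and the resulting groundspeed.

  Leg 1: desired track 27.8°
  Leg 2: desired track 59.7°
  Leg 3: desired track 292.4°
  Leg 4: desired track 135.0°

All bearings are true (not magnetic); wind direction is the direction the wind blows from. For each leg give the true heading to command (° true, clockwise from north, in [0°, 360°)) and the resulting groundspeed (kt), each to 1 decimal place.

Leg 1: heading=5.4°, groundspeed=53.9 kt
Leg 2: heading=28.0°, groundspeed=72.3 kt
Leg 3: heading=317.0°, groundspeed=56.1 kt
Leg 4: heading=120.4°, groundspeed=143.3 kt

Leg 1: desired track 27.8°; wind correction -22.4° → command heading 5.4°, groundspeed 53.9 kt
Leg 2: desired track 59.7°; wind correction -31.7° → command heading 28.0°, groundspeed 72.3 kt
Leg 3: desired track 292.4°; wind correction +24.6° → command heading 317.0°, groundspeed 56.1 kt
Leg 4: desired track 135.0°; wind correction -14.6° → command heading 120.4°, groundspeed 143.3 kt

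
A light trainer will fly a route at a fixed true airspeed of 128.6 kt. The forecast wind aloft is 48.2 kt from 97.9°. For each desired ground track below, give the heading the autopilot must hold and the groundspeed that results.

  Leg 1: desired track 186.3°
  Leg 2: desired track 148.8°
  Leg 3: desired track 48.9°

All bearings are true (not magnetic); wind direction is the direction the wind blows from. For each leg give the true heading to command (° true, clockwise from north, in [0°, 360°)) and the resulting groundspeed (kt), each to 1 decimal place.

Leg 1: heading=164.3°, groundspeed=117.9 kt
Leg 2: heading=131.9°, groundspeed=92.6 kt
Leg 3: heading=65.3°, groundspeed=91.7 kt

Leg 1: desired track 186.3°; wind correction -22.0° → command heading 164.3°, groundspeed 117.9 kt
Leg 2: desired track 148.8°; wind correction -16.9° → command heading 131.9°, groundspeed 92.6 kt
Leg 3: desired track 48.9°; wind correction +16.4° → command heading 65.3°, groundspeed 91.7 kt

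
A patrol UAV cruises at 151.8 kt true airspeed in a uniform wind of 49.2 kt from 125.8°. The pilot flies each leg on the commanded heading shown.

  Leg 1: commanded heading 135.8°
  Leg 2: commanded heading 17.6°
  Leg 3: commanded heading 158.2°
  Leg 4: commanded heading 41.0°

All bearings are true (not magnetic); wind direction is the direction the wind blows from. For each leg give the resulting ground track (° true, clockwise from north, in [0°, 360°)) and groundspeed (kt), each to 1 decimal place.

Leg 1: track=140.5°, groundspeed=103.7 kt
Leg 2: track=2.0°, groundspeed=173.6 kt
Leg 3: track=171.6°, groundspeed=113.4 kt
Leg 4: track=22.6°, groundspeed=155.3 kt

Leg 1: heading 135.8°; drift +4.7° → track 140.5°, groundspeed 103.7 kt
Leg 2: heading 17.6°; drift -15.6° → track 2.0°, groundspeed 173.6 kt
Leg 3: heading 158.2°; drift +13.4° → track 171.6°, groundspeed 113.4 kt
Leg 4: heading 41.0°; drift -18.4° → track 22.6°, groundspeed 155.3 kt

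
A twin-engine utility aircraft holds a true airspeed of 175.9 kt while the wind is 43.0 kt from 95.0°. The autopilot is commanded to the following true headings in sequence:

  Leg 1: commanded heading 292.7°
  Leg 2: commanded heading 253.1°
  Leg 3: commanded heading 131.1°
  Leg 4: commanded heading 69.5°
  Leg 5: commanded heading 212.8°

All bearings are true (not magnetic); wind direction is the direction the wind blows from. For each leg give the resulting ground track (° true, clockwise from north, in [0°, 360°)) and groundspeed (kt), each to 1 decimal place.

Leg 1: track=289.3°, groundspeed=217.3 kt
Leg 2: track=257.4°, groundspeed=216.4 kt
Leg 3: track=141.3°, groundspeed=143.4 kt
Leg 4: track=61.8°, groundspeed=138.3 kt
Leg 5: track=223.8°, groundspeed=199.6 kt

Leg 1: heading 292.7°; drift -3.4° → track 289.3°, groundspeed 217.3 kt
Leg 2: heading 253.1°; drift +4.3° → track 257.4°, groundspeed 216.4 kt
Leg 3: heading 131.1°; drift +10.2° → track 141.3°, groundspeed 143.4 kt
Leg 4: heading 69.5°; drift -7.7° → track 61.8°, groundspeed 138.3 kt
Leg 5: heading 212.8°; drift +11.0° → track 223.8°, groundspeed 199.6 kt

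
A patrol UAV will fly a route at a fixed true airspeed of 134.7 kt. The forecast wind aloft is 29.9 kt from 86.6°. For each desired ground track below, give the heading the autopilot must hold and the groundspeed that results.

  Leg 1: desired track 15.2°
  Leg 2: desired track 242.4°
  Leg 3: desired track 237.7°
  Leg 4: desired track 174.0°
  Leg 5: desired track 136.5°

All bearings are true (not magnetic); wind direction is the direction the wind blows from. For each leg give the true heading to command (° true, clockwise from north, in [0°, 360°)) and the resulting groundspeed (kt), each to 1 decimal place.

Leg 1: desired track 15.2°; wind correction +12.1° → command heading 27.3°, groundspeed 122.1 kt
Leg 2: desired track 242.4°; wind correction -5.2° → command heading 237.2°, groundspeed 161.4 kt
Leg 3: desired track 237.7°; wind correction -6.2° → command heading 231.5°, groundspeed 160.1 kt
Leg 4: desired track 174.0°; wind correction -12.8° → command heading 161.2°, groundspeed 130.0 kt
Leg 5: desired track 136.5°; wind correction -9.8° → command heading 126.7°, groundspeed 113.5 kt

Leg 1: heading=27.3°, groundspeed=122.1 kt
Leg 2: heading=237.2°, groundspeed=161.4 kt
Leg 3: heading=231.5°, groundspeed=160.1 kt
Leg 4: heading=161.2°, groundspeed=130.0 kt
Leg 5: heading=126.7°, groundspeed=113.5 kt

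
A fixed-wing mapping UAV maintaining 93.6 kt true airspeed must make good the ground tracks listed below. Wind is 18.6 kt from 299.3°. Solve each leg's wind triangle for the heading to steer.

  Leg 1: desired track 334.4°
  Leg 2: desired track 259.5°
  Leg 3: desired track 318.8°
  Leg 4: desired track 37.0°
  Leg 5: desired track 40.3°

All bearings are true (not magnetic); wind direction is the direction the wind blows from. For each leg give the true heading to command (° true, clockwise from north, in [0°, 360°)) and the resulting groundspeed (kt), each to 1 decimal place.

Leg 1: heading=327.8°, groundspeed=77.8 kt
Leg 2: heading=266.8°, groundspeed=78.5 kt
Leg 3: heading=315.0°, groundspeed=75.9 kt
Leg 4: heading=25.6°, groundspeed=94.3 kt
Leg 5: heading=29.1°, groundspeed=95.4 kt

Leg 1: desired track 334.4°; wind correction -6.6° → command heading 327.8°, groundspeed 77.8 kt
Leg 2: desired track 259.5°; wind correction +7.3° → command heading 266.8°, groundspeed 78.5 kt
Leg 3: desired track 318.8°; wind correction -3.8° → command heading 315.0°, groundspeed 75.9 kt
Leg 4: desired track 37.0°; wind correction -11.4° → command heading 25.6°, groundspeed 94.3 kt
Leg 5: desired track 40.3°; wind correction -11.2° → command heading 29.1°, groundspeed 95.4 kt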